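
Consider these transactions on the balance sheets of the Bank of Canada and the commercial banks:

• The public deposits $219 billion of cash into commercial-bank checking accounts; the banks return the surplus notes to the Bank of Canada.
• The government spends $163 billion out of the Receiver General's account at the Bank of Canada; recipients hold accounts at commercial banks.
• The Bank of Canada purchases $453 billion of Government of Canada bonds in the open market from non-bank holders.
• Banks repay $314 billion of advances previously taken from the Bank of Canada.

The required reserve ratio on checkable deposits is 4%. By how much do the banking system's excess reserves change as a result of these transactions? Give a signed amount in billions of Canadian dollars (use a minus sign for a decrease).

+$487.6 billion

Currency deposit $219 billion: reserves +$219B, deposits +$219B.
Government spending $163 billion: reserves +$163B, deposits +$163B.
Asset purchase (from non-banks) $453 billion: reserves +$453B, deposits +$453B.
Discount-window repayment $314 billion: reserves −$314B, deposits 0.
Totals: Δreserves = +$521B, Δdeposits = +$835B.
Δrequired reserves = 4% × +$835B = +$33.4B.
Δexcess reserves = Δreserves − Δrequired = +$521B − (+$33.4B) = +$487.6 billion.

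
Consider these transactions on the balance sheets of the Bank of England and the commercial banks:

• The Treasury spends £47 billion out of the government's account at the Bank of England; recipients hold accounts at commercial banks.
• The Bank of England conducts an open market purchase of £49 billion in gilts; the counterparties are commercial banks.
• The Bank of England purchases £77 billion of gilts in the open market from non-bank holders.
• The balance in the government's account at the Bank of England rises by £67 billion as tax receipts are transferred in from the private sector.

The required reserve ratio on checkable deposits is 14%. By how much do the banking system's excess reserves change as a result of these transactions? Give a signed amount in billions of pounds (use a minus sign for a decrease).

Government spending £47 billion: reserves +£47B, deposits +£47B.
OMO purchase (from banks) £49 billion: reserves +£49B, deposits 0.
Asset purchase (from non-banks) £77 billion: reserves +£77B, deposits +£77B.
Government account inflow £67 billion: reserves −£67B, deposits −£67B.
Totals: Δreserves = +£106B, Δdeposits = +£57B.
Δrequired reserves = 14% × +£57B = +£7.98B.
Δexcess reserves = Δreserves − Δrequired = +£106B − (+£7.98B) = +£98.02 billion.

+£98.02 billion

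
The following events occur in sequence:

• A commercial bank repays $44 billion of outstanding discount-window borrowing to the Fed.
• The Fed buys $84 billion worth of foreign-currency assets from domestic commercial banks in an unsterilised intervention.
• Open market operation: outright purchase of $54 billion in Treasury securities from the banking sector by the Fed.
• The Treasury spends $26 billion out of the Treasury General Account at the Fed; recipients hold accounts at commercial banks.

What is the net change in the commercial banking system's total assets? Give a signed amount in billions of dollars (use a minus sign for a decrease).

-$18 billion

Fed balance sheet:
  Assets:      Securities +$54B, Loans to banks −$44B, Foreign assets +$84B
  Liabilities: Bank reserves +$120B, Government deposits −$26B
Commercial banking system:
  Assets:      Reserves at CB +$120B, Securities −$54B, Foreign assets −$84B
  Liabilities: Checkable deposits +$26B, Borrowings from CB −$44B
Change in total bank assets = -$18 billion.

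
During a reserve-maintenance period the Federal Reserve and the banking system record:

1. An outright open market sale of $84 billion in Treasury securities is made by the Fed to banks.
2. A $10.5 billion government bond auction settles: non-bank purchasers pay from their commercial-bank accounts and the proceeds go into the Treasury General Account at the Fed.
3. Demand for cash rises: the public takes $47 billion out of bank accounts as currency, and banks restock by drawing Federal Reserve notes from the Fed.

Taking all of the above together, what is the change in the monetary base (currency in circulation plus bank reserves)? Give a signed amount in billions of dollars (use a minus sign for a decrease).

Fed balance sheet:
  Assets:      Securities −$84B
  Liabilities: Bank reserves −$141.5B, Currency in circulation +$47B, Government deposits +$10.5B
Monetary base = currency + reserves: +$47B + (−$141.5B) = -$94.5 billion.

-$94.5 billion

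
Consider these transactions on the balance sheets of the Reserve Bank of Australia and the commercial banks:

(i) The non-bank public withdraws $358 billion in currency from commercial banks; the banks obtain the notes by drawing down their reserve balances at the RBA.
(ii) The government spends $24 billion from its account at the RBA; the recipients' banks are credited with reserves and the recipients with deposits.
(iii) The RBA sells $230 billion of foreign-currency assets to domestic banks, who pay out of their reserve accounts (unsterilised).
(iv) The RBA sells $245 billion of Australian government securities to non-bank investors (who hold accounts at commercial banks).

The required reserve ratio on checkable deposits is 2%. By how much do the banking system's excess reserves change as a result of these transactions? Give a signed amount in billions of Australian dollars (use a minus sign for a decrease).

Currency withdrawal $358 billion: reserves −$358B, deposits −$358B.
Government spending $24 billion: reserves +$24B, deposits +$24B.
FX sale $230 billion: reserves −$230B, deposits 0.
Asset sale (to non-banks) $245 billion: reserves −$245B, deposits −$245B.
Totals: Δreserves = −$809B, Δdeposits = −$579B.
Δrequired reserves = 2% × −$579B = −$11.58B.
Δexcess reserves = Δreserves − Δrequired = −$809B − (−$11.58B) = -$797.42 billion.

-$797.42 billion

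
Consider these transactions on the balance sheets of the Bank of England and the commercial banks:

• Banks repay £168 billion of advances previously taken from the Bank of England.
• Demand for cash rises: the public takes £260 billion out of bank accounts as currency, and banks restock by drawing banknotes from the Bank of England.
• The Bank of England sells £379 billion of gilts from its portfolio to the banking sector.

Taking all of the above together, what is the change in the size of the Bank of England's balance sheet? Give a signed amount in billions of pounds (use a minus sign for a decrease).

Discount-window repayment £168 billion: a Bank of England asset is shed → −£168B.
Currency withdrawal £260 billion: only the composition of liabilities changes → 0.
OMO sale (to banks) £379 billion: a Bank of England asset is shed → −£379B.
Net: −168 + 0 − 379 = -£547 billion.

-£547 billion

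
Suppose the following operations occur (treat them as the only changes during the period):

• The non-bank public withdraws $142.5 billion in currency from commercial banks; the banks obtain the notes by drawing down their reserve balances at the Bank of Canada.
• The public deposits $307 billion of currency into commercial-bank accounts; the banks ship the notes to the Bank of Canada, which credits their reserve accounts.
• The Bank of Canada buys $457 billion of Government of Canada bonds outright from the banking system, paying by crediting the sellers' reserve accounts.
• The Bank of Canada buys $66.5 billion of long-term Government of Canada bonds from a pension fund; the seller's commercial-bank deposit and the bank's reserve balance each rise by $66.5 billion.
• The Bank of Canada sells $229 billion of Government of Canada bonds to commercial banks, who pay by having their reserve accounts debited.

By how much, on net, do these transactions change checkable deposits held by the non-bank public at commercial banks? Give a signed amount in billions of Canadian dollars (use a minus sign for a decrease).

+$231 billion

Bank of Canada balance sheet:
  Assets:      Securities +$294.5B
  Liabilities: Bank reserves +$459B, Currency in circulation −$164.5B
Commercial banking system:
  Assets:      Reserves at CB +$459B, Securities −$228B
  Liabilities: Checkable deposits +$231B
So the change in checkable deposits held by the non-bank public at commercial banks is +$231 billion.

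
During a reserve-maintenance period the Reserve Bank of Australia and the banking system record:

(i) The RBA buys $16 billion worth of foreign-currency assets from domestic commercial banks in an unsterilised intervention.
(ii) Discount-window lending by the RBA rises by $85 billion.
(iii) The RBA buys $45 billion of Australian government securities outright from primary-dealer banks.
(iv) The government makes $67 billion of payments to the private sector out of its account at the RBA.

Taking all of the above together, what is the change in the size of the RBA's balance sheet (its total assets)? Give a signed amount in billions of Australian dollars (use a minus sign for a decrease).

+$146 billion

FX purchase $16 billion: an RBA asset is acquired → +$16B.
Discount-window loan $85 billion: an RBA asset is acquired → +$85B.
OMO purchase (from banks) $45 billion: an RBA asset is acquired → +$45B.
Government spending $67 billion: only the composition of liabilities changes → 0.
Net: 16 + 85 + 45 + 0 = +$146 billion.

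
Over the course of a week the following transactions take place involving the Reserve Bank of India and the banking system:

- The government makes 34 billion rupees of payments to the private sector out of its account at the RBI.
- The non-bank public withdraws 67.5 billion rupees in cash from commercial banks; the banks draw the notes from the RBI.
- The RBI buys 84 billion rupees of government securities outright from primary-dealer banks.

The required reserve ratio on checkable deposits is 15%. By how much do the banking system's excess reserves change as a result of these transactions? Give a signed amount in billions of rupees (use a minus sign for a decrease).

Government spending 34 billion rupees: reserves +34B, deposits +34B.
Currency withdrawal 67.5 billion rupees: reserves −67.5B, deposits −67.5B.
OMO purchase (from banks) 84 billion rupees: reserves +84B, deposits 0.
Totals: Δreserves = +50.5B, Δdeposits = −33.5B.
Δrequired reserves = 15% × −33.5B = −5.025B.
Δexcess reserves = Δreserves − Δrequired = +50.5B − (−5.025B) = +55.525 billion.

+55.525 billion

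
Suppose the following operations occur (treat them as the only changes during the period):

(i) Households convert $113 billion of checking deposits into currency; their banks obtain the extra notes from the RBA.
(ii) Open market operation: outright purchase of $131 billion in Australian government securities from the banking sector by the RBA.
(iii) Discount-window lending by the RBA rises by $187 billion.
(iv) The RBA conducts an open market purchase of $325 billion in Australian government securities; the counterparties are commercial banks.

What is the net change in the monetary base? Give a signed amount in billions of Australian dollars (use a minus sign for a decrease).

+$643 billion

RBA balance sheet:
  Assets:      Securities +$456B, Loans to banks +$187B
  Liabilities: Bank reserves +$530B, Currency in circulation +$113B
Monetary base = currency + reserves: +$113B + (+$530B) = +$643 billion.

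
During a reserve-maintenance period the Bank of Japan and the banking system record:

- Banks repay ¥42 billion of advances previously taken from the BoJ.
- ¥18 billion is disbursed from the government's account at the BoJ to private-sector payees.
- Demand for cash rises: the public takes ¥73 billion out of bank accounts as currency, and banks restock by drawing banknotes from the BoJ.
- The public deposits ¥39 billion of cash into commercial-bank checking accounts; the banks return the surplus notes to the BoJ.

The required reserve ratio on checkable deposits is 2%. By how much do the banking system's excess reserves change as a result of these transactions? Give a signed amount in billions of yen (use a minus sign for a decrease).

Discount-window repayment ¥42 billion: reserves −¥42B, deposits 0.
Government spending ¥18 billion: reserves +¥18B, deposits +¥18B.
Currency withdrawal ¥73 billion: reserves −¥73B, deposits −¥73B.
Currency deposit ¥39 billion: reserves +¥39B, deposits +¥39B.
Totals: Δreserves = −¥58B, Δdeposits = −¥16B.
Δrequired reserves = 2% × −¥16B = −¥0.32B.
Δexcess reserves = Δreserves − Δrequired = −¥58B − (−¥0.32B) = -¥57.68 billion.

-¥57.68 billion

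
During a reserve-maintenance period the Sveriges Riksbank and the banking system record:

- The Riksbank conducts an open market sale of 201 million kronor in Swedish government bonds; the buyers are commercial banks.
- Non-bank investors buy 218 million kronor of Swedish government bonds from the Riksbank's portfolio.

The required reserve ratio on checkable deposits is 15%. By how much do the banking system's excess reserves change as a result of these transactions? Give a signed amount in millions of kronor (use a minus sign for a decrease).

-386.3 million

OMO sale (to banks) 201 million kronor: reserves −201M, deposits 0.
Asset sale (to non-banks) 218 million kronor: reserves −218M, deposits −218M.
Totals: Δreserves = −419M, Δdeposits = −218M.
Δrequired reserves = 15% × −218M = −32.7M.
Δexcess reserves = Δreserves − Δrequired = −419M − (−32.7M) = -386.3 million.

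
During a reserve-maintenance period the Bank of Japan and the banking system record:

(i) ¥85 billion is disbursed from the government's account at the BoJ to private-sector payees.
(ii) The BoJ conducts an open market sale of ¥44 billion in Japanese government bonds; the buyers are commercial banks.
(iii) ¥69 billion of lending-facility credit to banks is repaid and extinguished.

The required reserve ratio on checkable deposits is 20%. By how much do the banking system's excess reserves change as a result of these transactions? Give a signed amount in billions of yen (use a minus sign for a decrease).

Government spending ¥85 billion: reserves +¥85B, deposits +¥85B.
OMO sale (to banks) ¥44 billion: reserves −¥44B, deposits 0.
Discount-window repayment ¥69 billion: reserves −¥69B, deposits 0.
Totals: Δreserves = −¥28B, Δdeposits = +¥85B.
Δrequired reserves = 20% × +¥85B = +¥17B.
Δexcess reserves = Δreserves − Δrequired = −¥28B − (+¥17B) = -¥45 billion.

-¥45 billion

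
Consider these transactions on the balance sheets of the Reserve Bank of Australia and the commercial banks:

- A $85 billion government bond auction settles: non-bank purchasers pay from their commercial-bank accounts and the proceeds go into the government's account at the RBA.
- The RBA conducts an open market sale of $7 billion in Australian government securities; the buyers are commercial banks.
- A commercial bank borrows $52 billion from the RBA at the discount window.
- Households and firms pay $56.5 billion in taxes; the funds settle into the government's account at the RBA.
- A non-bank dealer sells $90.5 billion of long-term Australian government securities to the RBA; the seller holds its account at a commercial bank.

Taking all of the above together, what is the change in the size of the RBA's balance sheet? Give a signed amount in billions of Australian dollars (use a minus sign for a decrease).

+$135.5 billion

Government account inflow $85 billion: only the composition of liabilities changes → 0.
OMO sale (to banks) $7 billion: an RBA asset is shed → −$7B.
Discount-window loan $52 billion: an RBA asset is acquired → +$52B.
Government account inflow $56.5 billion: only the composition of liabilities changes → 0.
Asset purchase (from non-banks) $90.5 billion: an RBA asset is acquired → +$90.5B.
Net: 0 − 7 + 52 + 0 + 90.5 = +$135.5 billion.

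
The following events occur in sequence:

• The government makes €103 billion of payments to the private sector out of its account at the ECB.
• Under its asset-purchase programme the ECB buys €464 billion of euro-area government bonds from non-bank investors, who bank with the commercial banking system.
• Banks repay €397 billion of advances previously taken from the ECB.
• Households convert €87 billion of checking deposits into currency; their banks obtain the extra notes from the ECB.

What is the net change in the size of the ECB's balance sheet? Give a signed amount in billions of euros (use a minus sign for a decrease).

Government spending €103 billion: only the composition of liabilities changes → 0.
Asset purchase (from non-banks) €464 billion: an ECB asset is acquired → +€464B.
Discount-window repayment €397 billion: an ECB asset is shed → −€397B.
Currency withdrawal €87 billion: only the composition of liabilities changes → 0.
Net: 0 + 464 − 397 + 0 = +€67 billion.

+€67 billion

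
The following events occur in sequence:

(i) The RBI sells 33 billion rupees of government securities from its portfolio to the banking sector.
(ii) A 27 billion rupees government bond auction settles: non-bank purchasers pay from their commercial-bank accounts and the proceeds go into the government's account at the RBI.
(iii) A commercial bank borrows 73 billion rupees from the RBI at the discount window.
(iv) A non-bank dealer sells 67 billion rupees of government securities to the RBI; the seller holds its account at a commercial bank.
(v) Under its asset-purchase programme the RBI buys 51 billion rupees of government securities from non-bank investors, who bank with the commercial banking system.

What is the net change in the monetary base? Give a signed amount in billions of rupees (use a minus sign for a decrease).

+131 billion

OMO sale (to banks) 33 billion rupees: RBI balance sheet contracts → −33B.
Government account inflow 27 billion rupees: reserves shift to a non-base liability → −27B.
Discount-window loan 73 billion rupees: RBI balance sheet expands → +73B.
Asset purchase (from non-banks) 67 billion rupees: RBI balance sheet expands → +67B.
Asset purchase (from non-banks) 51 billion rupees: RBI balance sheet expands → +51B.
Net: −33 − 27 + 73 + 67 + 51 = +131 billion.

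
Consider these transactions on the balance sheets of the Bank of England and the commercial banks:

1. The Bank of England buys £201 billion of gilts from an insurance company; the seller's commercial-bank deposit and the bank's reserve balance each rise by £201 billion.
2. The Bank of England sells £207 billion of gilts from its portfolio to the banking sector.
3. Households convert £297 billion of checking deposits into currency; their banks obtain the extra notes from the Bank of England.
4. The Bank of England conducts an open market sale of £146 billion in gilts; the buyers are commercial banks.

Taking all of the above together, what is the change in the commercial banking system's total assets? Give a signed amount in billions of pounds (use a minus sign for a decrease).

Asset purchase (from non-banks) £201 billion: bank balance sheets expand → +£201B.
OMO sale (to banks) £207 billion: just an asset swap on bank balance sheets → 0.
Currency withdrawal £297 billion: bank balance sheets shrink → −£297B.
OMO sale (to banks) £146 billion: just an asset swap on bank balance sheets → 0.
Net: 201 + 0 − 297 + 0 = -£96 billion.

-£96 billion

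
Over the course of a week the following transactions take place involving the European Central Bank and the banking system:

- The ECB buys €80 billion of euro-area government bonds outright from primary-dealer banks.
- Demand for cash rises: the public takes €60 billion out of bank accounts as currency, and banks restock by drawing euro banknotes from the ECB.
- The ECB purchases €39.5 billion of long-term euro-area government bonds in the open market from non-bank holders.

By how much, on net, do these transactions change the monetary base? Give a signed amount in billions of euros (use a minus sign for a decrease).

OMO purchase (from banks) €80 billion: ECB balance sheet expands → +€80B.
Currency withdrawal €60 billion: just a shift between currency and reserves — both are base money → 0.
Asset purchase (from non-banks) €39.5 billion: ECB balance sheet expands → +€39.5B.
Net: 80 + 0 + 39.5 = +€119.5 billion.

+€119.5 billion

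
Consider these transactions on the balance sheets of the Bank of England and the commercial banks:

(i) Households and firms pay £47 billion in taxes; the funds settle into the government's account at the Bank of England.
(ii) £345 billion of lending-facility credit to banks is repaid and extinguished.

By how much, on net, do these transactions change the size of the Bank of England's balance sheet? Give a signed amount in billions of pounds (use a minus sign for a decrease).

-£345 billion

Bank of England balance sheet:
  Assets:      Loans to banks −£345B
  Liabilities: Bank reserves −£392B, Government deposits +£47B
Commercial banking system:
  Assets:      Reserves at CB −£392B
  Liabilities: Checkable deposits −£47B, Borrowings from CB −£345B
Change in total Bank of England assets = -£345 billion.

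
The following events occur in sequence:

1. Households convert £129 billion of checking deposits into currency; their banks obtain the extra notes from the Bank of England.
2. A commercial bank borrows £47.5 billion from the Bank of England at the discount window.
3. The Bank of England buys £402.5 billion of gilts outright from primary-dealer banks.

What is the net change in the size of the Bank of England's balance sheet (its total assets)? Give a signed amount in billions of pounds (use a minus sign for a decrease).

+£450 billion

Currency withdrawal £129 billion: only the composition of liabilities changes → 0.
Discount-window loan £47.5 billion: a Bank of England asset is acquired → +£47.5B.
OMO purchase (from banks) £402.5 billion: a Bank of England asset is acquired → +£402.5B.
Net: 0 + 47.5 + 402.5 = +£450 billion.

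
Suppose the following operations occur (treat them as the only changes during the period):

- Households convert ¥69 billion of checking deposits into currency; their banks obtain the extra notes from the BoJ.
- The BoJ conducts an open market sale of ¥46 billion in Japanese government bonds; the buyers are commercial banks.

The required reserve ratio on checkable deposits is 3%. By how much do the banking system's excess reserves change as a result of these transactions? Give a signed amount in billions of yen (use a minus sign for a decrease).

-¥112.93 billion

Currency withdrawal ¥69 billion: reserves −¥69B, deposits −¥69B.
OMO sale (to banks) ¥46 billion: reserves −¥46B, deposits 0.
Totals: Δreserves = −¥115B, Δdeposits = −¥69B.
Δrequired reserves = 3% × −¥69B = −¥2.07B.
Δexcess reserves = Δreserves − Δrequired = −¥115B − (−¥2.07B) = -¥112.93 billion.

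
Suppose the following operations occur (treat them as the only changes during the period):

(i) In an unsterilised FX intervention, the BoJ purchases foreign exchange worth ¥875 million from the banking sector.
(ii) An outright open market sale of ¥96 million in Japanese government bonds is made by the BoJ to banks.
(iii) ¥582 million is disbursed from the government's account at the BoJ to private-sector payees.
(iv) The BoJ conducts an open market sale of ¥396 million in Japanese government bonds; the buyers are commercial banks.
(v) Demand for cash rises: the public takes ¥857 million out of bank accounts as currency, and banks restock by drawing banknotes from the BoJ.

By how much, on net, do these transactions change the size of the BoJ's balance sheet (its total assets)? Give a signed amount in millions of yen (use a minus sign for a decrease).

BoJ balance sheet:
  Assets:      Securities −¥492M, Foreign assets +¥875M
  Liabilities: Bank reserves +¥108M, Currency in circulation +¥857M, Government deposits −¥582M
Change in total BoJ assets = +¥383 million.

+¥383 million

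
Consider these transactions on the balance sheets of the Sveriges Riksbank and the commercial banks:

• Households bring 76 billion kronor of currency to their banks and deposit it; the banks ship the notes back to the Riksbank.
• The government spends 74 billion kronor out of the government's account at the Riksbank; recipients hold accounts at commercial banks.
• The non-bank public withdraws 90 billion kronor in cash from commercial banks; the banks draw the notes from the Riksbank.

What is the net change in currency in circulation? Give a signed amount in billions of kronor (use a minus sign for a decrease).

+14 billion

Riksbank balance sheet:
  Assets:      no change
  Liabilities: Bank reserves +60B, Currency in circulation +14B, Government deposits −74B
Commercial banking system:
  Assets:      Reserves at CB +60B
  Liabilities: Checkable deposits +60B
So the change in currency in circulation is +14 billion.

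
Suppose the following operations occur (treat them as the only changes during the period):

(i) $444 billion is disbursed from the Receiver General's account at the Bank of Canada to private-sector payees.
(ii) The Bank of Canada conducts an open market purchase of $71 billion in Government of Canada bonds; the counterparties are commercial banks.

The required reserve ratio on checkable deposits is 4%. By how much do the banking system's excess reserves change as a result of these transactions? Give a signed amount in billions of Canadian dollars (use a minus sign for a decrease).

Government spending $444 billion: reserves +$444B, deposits +$444B.
OMO purchase (from banks) $71 billion: reserves +$71B, deposits 0.
Totals: Δreserves = +$515B, Δdeposits = +$444B.
Δrequired reserves = 4% × +$444B = +$17.76B.
Δexcess reserves = Δreserves − Δrequired = +$515B − (+$17.76B) = +$497.24 billion.

+$497.24 billion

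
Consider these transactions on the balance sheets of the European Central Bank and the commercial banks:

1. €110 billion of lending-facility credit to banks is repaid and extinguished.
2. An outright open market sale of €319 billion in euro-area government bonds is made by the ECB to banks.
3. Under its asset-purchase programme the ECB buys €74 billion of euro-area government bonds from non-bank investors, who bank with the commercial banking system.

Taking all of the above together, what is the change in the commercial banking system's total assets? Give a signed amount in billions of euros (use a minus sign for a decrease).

-€36 billion

ECB balance sheet:
  Assets:      Securities −€245B, Loans to banks −€110B
  Liabilities: Bank reserves −€355B
Commercial banking system:
  Assets:      Reserves at CB −€355B, Securities +€319B
  Liabilities: Checkable deposits +€74B, Borrowings from CB −€110B
Change in total bank assets = -€36 billion.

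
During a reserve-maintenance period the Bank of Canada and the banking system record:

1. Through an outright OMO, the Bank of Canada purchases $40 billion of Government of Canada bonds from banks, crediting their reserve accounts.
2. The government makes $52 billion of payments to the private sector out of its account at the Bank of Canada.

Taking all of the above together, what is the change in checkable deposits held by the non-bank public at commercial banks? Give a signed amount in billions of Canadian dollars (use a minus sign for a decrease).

+$52 billion

OMO purchase (from banks) $40 billion: the counterparty is a bank, so public deposits are unchanged → 0.
Government spending $52 billion: non-bank counterparties' bank balances rise → +$52B.
Net: 0 + 52 = +$52 billion.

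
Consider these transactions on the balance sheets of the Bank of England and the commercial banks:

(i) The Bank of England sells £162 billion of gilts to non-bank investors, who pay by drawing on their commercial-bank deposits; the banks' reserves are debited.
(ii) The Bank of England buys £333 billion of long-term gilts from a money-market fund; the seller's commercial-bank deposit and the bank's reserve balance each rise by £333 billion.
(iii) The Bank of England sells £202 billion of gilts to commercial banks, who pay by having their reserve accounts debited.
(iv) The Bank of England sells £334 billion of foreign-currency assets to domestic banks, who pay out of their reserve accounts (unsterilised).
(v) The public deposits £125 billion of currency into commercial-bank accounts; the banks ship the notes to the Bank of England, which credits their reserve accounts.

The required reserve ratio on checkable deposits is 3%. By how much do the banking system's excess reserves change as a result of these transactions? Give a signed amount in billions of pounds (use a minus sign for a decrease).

-£248.88 billion

Asset sale (to non-banks) £162 billion: reserves −£162B, deposits −£162B.
Asset purchase (from non-banks) £333 billion: reserves +£333B, deposits +£333B.
OMO sale (to banks) £202 billion: reserves −£202B, deposits 0.
FX sale £334 billion: reserves −£334B, deposits 0.
Currency deposit £125 billion: reserves +£125B, deposits +£125B.
Totals: Δreserves = −£240B, Δdeposits = +£296B.
Δrequired reserves = 3% × +£296B = +£8.88B.
Δexcess reserves = Δreserves − Δrequired = −£240B − (+£8.88B) = -£248.88 billion.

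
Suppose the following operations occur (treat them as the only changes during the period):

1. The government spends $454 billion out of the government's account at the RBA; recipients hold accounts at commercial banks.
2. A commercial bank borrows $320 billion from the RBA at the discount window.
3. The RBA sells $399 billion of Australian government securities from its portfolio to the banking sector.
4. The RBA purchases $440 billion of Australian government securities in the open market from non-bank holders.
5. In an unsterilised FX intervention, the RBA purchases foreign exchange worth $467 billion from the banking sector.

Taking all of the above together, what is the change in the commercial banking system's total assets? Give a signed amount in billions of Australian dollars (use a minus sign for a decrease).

+$1214 billion

Government spending $454 billion: bank balance sheets expand → +$454B.
Discount-window loan $320 billion: bank balance sheets expand → +$320B.
OMO sale (to banks) $399 billion: just an asset swap on bank balance sheets → 0.
Asset purchase (from non-banks) $440 billion: bank balance sheets expand → +$440B.
FX purchase $467 billion: just an asset swap on bank balance sheets → 0.
Net: 454 + 320 + 0 + 440 + 0 = +$1214 billion.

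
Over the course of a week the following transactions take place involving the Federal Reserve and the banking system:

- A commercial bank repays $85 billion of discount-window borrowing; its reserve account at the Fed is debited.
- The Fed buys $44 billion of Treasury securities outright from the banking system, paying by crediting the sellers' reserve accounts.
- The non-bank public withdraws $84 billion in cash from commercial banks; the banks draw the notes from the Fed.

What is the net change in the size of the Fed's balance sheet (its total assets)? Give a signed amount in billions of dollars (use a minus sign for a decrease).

Discount-window repayment $85 billion: a Fed asset is shed → −$85B.
OMO purchase (from banks) $44 billion: a Fed asset is acquired → +$44B.
Currency withdrawal $84 billion: only the composition of liabilities changes → 0.
Net: −85 + 44 + 0 = -$41 billion.

-$41 billion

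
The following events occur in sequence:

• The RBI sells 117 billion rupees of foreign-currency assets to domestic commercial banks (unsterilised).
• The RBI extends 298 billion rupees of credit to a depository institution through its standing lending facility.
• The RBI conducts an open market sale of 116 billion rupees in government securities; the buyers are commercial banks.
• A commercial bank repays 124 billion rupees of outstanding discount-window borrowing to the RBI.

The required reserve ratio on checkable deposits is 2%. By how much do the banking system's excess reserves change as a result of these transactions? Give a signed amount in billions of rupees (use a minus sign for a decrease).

FX sale 117 billion rupees: reserves −117B, deposits 0.
Discount-window loan 298 billion rupees: reserves +298B, deposits 0.
OMO sale (to banks) 116 billion rupees: reserves −116B, deposits 0.
Discount-window repayment 124 billion rupees: reserves −124B, deposits 0.
Totals: Δreserves = −59B, Δdeposits = 0.
Δrequired reserves = 2% × 0 = 0.
Δexcess reserves = Δreserves − Δrequired = −59B − (0) = -59 billion.

-59 billion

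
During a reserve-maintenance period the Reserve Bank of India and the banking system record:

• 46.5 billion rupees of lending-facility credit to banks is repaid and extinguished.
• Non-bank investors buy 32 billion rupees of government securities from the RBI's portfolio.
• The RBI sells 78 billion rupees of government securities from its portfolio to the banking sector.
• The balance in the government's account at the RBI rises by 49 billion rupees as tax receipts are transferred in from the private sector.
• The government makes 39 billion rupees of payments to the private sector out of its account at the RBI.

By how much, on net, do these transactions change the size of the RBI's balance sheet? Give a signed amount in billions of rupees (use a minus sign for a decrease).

-156.5 billion

RBI balance sheet:
  Assets:      Securities −110B, Loans to banks −46.5B
  Liabilities: Bank reserves −166.5B, Government deposits +10B
Commercial banking system:
  Assets:      Reserves at CB −166.5B, Securities +78B
  Liabilities: Checkable deposits −42B, Borrowings from CB −46.5B
Change in total RBI assets = -156.5 billion.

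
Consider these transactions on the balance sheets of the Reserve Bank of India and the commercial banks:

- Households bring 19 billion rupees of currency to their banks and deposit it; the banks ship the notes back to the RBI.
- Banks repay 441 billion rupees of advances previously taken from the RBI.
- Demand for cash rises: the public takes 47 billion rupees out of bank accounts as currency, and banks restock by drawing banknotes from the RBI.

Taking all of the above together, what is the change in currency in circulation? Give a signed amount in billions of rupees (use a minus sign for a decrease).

Currency deposit 19 billion rupees: notes return to the central bank → −19B.
Discount-window repayment 441 billion rupees: no currency enters or leaves circulation → 0.
Currency withdrawal 47 billion rupees: notes leave the central bank → +47B.
Net: −19 + 0 + 47 = +28 billion.

+28 billion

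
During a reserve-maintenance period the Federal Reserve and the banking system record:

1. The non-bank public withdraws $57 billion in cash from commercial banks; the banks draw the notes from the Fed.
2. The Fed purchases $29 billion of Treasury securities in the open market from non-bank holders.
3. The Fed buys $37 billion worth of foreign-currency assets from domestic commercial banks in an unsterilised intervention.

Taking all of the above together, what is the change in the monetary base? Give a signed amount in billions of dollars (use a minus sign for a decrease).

Currency withdrawal $57 billion: just a shift between currency and reserves — both are base money → 0.
Asset purchase (from non-banks) $29 billion: Fed balance sheet expands → +$29B.
FX purchase $37 billion: Fed balance sheet expands → +$37B.
Net: 0 + 29 + 37 = +$66 billion.

+$66 billion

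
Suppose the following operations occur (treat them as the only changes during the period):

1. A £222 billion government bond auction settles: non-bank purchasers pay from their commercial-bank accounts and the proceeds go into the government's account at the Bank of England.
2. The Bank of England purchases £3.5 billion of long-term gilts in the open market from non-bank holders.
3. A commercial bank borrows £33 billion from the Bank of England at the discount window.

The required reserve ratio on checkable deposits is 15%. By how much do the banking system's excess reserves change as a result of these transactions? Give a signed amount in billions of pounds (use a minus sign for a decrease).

Government account inflow £222 billion: reserves −£222B, deposits −£222B.
Asset purchase (from non-banks) £3.5 billion: reserves +£3.5B, deposits +£3.5B.
Discount-window loan £33 billion: reserves +£33B, deposits 0.
Totals: Δreserves = −£185.5B, Δdeposits = −£218.5B.
Δrequired reserves = 15% × −£218.5B = −£32.775B.
Δexcess reserves = Δreserves − Δrequired = −£185.5B − (−£32.775B) = -£152.725 billion.

-£152.725 billion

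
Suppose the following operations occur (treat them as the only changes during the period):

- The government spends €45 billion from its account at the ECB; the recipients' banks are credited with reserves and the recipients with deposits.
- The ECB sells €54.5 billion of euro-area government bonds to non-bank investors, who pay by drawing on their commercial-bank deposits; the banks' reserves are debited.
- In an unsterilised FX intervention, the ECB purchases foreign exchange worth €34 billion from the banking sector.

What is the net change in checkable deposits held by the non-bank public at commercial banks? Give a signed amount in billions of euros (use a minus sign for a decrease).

Government spending €45 billion: non-bank counterparties' bank balances rise → +€45B.
Asset sale (to non-banks) €54.5 billion: non-bank counterparties' bank balances fall → −€54.5B.
FX purchase €34 billion: the counterparty is a bank, so public deposits are unchanged → 0.
Net: 45 − 54.5 + 0 = -€9.5 billion.

-€9.5 billion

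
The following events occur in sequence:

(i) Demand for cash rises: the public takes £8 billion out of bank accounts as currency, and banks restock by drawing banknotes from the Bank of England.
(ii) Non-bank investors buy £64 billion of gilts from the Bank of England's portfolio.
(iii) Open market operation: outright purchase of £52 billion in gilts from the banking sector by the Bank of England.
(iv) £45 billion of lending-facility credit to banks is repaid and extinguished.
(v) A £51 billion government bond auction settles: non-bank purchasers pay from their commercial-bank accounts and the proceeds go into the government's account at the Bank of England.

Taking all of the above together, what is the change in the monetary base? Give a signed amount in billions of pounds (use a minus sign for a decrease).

-£108 billion

Currency withdrawal £8 billion: just a shift between currency and reserves — both are base money → 0.
Asset sale (to non-banks) £64 billion: Bank of England balance sheet contracts → −£64B.
OMO purchase (from banks) £52 billion: Bank of England balance sheet expands → +£52B.
Discount-window repayment £45 billion: Bank of England balance sheet contracts → −£45B.
Government account inflow £51 billion: reserves shift to a non-base liability → −£51B.
Net: 0 − 64 + 52 − 45 − 51 = -£108 billion.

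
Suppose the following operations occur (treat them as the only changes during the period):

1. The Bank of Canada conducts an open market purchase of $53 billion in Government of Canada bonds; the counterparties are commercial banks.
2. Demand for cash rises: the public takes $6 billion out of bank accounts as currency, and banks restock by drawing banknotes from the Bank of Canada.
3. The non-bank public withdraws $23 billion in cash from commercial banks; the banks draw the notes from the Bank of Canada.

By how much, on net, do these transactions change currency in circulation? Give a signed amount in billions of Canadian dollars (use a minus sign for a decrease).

Bank of Canada balance sheet:
  Assets:      Securities +$53B
  Liabilities: Bank reserves +$24B, Currency in circulation +$29B
So the change in currency in circulation is +$29 billion.

+$29 billion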